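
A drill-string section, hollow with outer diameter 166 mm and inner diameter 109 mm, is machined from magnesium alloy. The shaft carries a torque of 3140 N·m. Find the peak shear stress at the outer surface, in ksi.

J = π(d_o⁴ − d_i⁴)/32 = π(0.166⁴ − 0.109⁴)/32 = 6.069×10^-5 m⁴.
τ_max = T·r/J = 3140 × 0.0830 / 6.069×10^-5 = 4.294×10^6 Pa.

0.623 ksi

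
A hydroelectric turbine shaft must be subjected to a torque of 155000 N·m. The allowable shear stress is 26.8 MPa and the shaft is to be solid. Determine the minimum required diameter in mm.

309 mm

For a solid shaft τ_max = 16T/(πd³), so d = (16T/(π τ_allow))^(1/3) = (16·155000/(π·2.68×10^7))^(1/3) = 0.3088 m.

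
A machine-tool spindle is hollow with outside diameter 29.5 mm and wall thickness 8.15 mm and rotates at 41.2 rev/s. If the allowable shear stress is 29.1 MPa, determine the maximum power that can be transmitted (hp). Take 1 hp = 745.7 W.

J = π(d_o⁴ − d_i⁴)/32 = π(0.0295⁴ − 0.0132⁴)/32 = 7.137×10^-8 m⁴.
T_max = τ_allow·J/r = 2.91×10^7 × 7.137×10^-8 / 0.0147 = 140.8 N·m.
ω = 2π·41.2 = 258.9 rad/s, so P_max = T_max·ω = 3.645×10^4 W.

48.9 hp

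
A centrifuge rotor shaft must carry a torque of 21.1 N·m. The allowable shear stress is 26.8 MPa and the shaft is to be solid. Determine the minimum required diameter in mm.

15.9 mm

For a solid shaft τ_max = 16T/(πd³), so d = (16T/(π τ_allow))^(1/3) = (16·21.10/(π·2.68×10^7))^(1/3) = 0.01589 m.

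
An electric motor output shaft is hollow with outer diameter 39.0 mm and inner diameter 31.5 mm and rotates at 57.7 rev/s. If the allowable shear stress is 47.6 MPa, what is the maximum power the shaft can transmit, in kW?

J = π(d_o⁴ − d_i⁴)/32 = π(0.0390⁴ − 0.0315⁴)/32 = 1.305×10^-7 m⁴.
T_max = τ_allow·J/r = 4.76×10^7 × 1.305×10^-7 / 0.0195 = 318.5 N·m.
ω = 2π·57.7 = 362.5 rad/s, so P_max = T_max·ω = 1.155×10^5 W.

115 kW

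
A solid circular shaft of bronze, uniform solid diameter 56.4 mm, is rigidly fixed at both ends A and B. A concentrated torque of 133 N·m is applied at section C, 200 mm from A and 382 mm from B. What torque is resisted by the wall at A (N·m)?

With uniform GJ and both ends fixed, compatibility θ_AC = θ_CB gives T_A·a = T_B·b, together with T_A + T_B = T₀.
T_A = T₀·b/(a+b) = 133.0·382/582.0 = 87.30 N·m; T_B = 45.70 N·m.

87.3 N·m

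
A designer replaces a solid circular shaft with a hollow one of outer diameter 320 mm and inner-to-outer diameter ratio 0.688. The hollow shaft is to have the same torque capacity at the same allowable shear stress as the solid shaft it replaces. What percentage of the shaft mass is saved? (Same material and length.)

37.6 %

Equal τ_max and T ⇒ the solid shaft needs d_s³ = d_o³(1−k⁴), so d_s = 320·(1−0.688⁴)^(1/3) = 294.1 mm.
Area ratio A_h/A_s = d_o²(1−k²)/d_s² = (1−k²)/(1−k⁴)^(2/3) = 0.6237.
Mass saving = 1 − 0.6237 = 37.6 %.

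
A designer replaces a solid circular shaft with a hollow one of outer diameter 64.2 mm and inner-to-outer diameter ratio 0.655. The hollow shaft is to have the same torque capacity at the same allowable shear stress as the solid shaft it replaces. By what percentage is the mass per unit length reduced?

Equal τ_max and T ⇒ the solid shaft needs d_s³ = d_o³(1−k⁴), so d_s = 64.2·(1−0.655⁴)^(1/3) = 59.99 mm.
Area ratio A_h/A_s = d_o²(1−k²)/d_s² = (1−k²)/(1−k⁴)^(2/3) = 0.6539.
Mass saving = 1 − 0.6539 = 34.6 %.

34.6 %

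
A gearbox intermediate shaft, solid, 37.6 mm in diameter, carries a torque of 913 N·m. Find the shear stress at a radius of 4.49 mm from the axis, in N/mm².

20.9 N/mm²

J = πd⁴/32 = π(0.0376)⁴/32 = 1.962×10^-7 m⁴.
Shear stress varies linearly with radius: τ = T·r/J = 913.0 × 0.00449 / 1.962×10^-7 = 2.089×10^7 Pa.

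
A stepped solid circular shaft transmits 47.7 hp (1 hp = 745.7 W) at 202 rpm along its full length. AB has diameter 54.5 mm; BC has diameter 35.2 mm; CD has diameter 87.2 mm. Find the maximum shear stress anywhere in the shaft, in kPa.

196000 kPa

ω = 2π·202/60 = 21.15 rad/s, so T = P/ω = 47.7×745.7 / 21.15 = 1682 N·m.
Under the same torque, τ_max = 16T/(πd³) is largest where d is smallest — segment BC (d = 35.2 mm).
τ_max = 16·1682/(π·(0.0352)³) = 1.964×10^8 Pa.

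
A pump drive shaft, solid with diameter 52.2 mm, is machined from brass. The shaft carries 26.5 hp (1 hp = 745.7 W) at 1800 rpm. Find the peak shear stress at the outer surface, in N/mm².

3.75 N/mm²

ω = 2π·1800/60 = 188.5 rad/s, so T = P/ω = 26.5×745.7 / 188.5 = 104.8 N·m.
J = πd⁴/32 = π(0.0522)⁴/32 = 7.289×10^-7 m⁴.
τ_max = T·r/J = 104.8 × 0.0261 / 7.289×10^-7 = 3.754×10^6 Pa.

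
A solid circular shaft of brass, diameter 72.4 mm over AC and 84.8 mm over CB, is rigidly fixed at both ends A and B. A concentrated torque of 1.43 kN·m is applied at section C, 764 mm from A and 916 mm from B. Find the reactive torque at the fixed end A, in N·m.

Compatibility: T_A·a/J_AC = T_B·b/J_CB with T_A + T_B = T₀.
J_AC = 2.70×10^-6 m⁴, J_CB = 5.08×10^-6 m⁴, so T_A = T₀·(J_AC/a)/((J_AC/a)+(J_CB/b)) = 556.5 N·m, T_B = 873.5 N·m.

556 N·m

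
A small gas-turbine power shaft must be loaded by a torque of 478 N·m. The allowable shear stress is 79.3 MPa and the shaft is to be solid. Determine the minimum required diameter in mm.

31.3 mm

For a solid shaft τ_max = 16T/(πd³), so d = (16T/(π τ_allow))^(1/3) = (16·478.0/(π·7.93×10^7))^(1/3) = 0.03131 m.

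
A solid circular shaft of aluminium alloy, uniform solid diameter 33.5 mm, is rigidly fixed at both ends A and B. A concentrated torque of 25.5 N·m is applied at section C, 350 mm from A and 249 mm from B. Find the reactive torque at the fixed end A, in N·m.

10.6 N·m

With uniform GJ and both ends fixed, compatibility θ_AC = θ_CB gives T_A·a = T_B·b, together with T_A + T_B = T₀.
T_A = T₀·b/(a+b) = 25.50·249/599.0 = 10.60 N·m; T_B = 14.90 N·m.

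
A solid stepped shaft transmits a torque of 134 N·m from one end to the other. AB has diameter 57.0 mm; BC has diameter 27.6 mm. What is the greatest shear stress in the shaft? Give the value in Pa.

3.25e7 Pa

Under the same torque, τ_max = 16T/(πd³) is largest where d is smallest — segment BC (d = 27.6 mm).
τ_max = 16·134.0/(π·(0.0276)³) = 3.246×10^7 Pa.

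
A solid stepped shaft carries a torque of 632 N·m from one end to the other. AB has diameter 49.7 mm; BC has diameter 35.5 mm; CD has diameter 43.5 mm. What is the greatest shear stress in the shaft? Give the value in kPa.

Under the same torque, τ_max = 16T/(πd³) is largest where d is smallest — segment BC (d = 35.5 mm).
τ_max = 16·632.0/(π·(0.0355)³) = 7.195×10^7 Pa.

71900 kPa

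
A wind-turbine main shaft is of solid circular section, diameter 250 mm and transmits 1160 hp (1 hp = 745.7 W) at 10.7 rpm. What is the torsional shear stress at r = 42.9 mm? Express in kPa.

86400 kPa

ω = 2π·10.7/60 = 1.121 rad/s, so T = P/ω = 1160×745.7 / 1.121 = 772000 N·m.
J = πd⁴/32 = π(0.250)⁴/32 = 3.835×10^-4 m⁴.
Shear stress varies linearly with radius: τ = T·r/J = 772000 × 0.0429 / 3.835×10^-4 = 8.636×10^7 Pa.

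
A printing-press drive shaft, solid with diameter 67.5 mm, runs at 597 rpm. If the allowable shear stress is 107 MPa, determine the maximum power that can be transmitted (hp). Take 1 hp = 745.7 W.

J = πd⁴/32 = π(0.0675)⁴/32 = 2.038×10^-6 m⁴.
T_max = τ_allow·J/r = 1.07×10^8 × 2.038×10^-6 / 0.0338 = 6461 N·m.
ω = 2π·597/60 = 62.52 rad/s, so P_max = T_max·ω = 4.040×10^5 W.

542 hp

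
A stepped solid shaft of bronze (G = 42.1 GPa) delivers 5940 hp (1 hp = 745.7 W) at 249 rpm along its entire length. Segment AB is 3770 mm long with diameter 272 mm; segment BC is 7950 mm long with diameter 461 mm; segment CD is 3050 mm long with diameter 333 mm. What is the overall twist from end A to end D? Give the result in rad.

0.0457 rad

ω = 2π·249/60 = 26.08 rad/s, so T = P/ω = 5940×745.7 / 26.08 = 169900 N·m.
J_AB = π(0.272)⁴/32 = 5.37×10^-4 m⁴; J_BC = π(0.461)⁴/32 = 4.43×10^-3 m⁴; J_CD = π(0.333)⁴/32 = 1.21×10^-3 m⁴.
θ = (T/G)·Σ L_i/J_i = (169900/42.1×10⁹)·(3.77/5.37×10^-4 + 7.95/4.43×10^-3 + 3.05/1.21×10^-3) = 0.04574 rad.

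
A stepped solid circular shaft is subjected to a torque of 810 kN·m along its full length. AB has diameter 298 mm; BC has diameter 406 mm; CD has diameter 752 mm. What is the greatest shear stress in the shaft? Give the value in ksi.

22.6 ksi

Under the same torque, τ_max = 16T/(πd³) is largest where d is smallest — segment AB (d = 298 mm).
τ_max = 16·810000/(π·(0.298)³) = 1.559×10^8 Pa.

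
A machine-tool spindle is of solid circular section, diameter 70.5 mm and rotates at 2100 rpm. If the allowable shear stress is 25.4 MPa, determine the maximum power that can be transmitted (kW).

384 kW

J = πd⁴/32 = π(0.0705)⁴/32 = 2.425×10^-6 m⁴.
T_max = τ_allow·J/r = 2.54×10^7 × 2.425×10^-6 / 0.0352 = 1748 N·m.
ω = 2π·2100/60 = 219.9 rad/s, so P_max = T_max·ω = 3.843×10^5 W.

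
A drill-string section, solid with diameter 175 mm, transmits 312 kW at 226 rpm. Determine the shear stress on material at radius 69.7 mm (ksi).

1.45 ksi

ω = 2π·226/60 = 23.67 rad/s, so T = P/ω = 312×10³ / 23.67 = 13180 N·m.
J = πd⁴/32 = π(0.175)⁴/32 = 9.208×10^-5 m⁴.
Shear stress varies linearly with radius: τ = T·r/J = 13180 × 0.0697 / 9.208×10^-5 = 9.979×10^6 Pa.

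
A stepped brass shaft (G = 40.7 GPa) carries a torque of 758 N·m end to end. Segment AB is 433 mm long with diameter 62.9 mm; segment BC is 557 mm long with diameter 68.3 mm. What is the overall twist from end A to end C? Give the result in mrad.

J_AB = π(0.0629)⁴/32 = 1.54×10^-6 m⁴; J_BC = π(0.0683)⁴/32 = 2.14×10^-6 m⁴.
θ = (T/G)·Σ L_i/J_i = (758.0/40.7×10⁹)·(0.433/1.54×10^-6 + 0.557/2.14×10^-6) = 0.01010 rad.

10.1 mrad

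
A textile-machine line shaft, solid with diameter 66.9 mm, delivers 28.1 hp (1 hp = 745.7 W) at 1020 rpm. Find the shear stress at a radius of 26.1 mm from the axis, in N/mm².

2.60 N/mm²

ω = 2π·1020/60 = 106.8 rad/s, so T = P/ω = 28.1×745.7 / 106.8 = 196.2 N·m.
J = πd⁴/32 = π(0.0669)⁴/32 = 1.967×10^-6 m⁴.
Shear stress varies linearly with radius: τ = T·r/J = 196.2 × 0.0261 / 1.967×10^-6 = 2.604×10^6 Pa.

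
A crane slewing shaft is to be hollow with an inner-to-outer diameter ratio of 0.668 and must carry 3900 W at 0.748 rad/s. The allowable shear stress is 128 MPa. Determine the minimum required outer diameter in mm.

63.7 mm

ω = 0.748 rad/s, so T = P/ω = 3900 / 0.7480 = 5214 N·m.
For a hollow shaft with d_i/d_o = 0.668: τ_max = 16T/(π d_o³ (1−k⁴)), so d_o = [16T/(π τ_allow (1−k⁴))]^(1/3) = [16·5214/(π·1.28×10^8·0.8009)]^(1/3) = 0.06375 m.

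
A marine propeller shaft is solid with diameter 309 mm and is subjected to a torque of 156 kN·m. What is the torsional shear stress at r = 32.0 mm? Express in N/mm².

J = πd⁴/32 = π(0.309)⁴/32 = 8.950×10^-4 m⁴.
Shear stress varies linearly with radius: τ = T·r/J = 156000 × 0.0320 / 8.950×10^-4 = 5.578×10^6 Pa.

5.58 N/mm²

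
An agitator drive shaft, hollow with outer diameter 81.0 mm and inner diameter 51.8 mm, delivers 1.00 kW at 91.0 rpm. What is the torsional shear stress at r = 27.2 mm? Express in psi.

118 psi

ω = 2π·91.0/60 = 9.529 rad/s, so T = P/ω = 1.00×10³ / 9.529 = 104.9 N·m.
J = π(d_o⁴ − d_i⁴)/32 = π(0.0810⁴ − 0.0518⁴)/32 = 3.519×10^-6 m⁴.
Shear stress varies linearly with radius: τ = T·r/J = 104.9 × 0.0272 / 3.519×10^-6 = 8.110×10^5 Pa.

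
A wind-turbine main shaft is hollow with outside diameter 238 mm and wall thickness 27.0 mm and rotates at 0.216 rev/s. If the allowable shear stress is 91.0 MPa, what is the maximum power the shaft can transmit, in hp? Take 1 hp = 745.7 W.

282 hp

J = π(d_o⁴ − d_i⁴)/32 = π(0.238⁴ − 0.184⁴)/32 = 2.025×10^-4 m⁴.
T_max = τ_allow·J/r = 9.10×10^7 × 2.025×10^-4 / 0.119 = 154800 N·m.
ω = 2π·0.216 = 1.357 rad/s, so P_max = T_max·ω = 2.101×10^5 W.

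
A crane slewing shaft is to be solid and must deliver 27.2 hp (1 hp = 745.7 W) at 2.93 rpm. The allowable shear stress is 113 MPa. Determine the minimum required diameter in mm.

ω = 2π·2.93/60 = 0.3068 rad/s, so T = P/ω = 27.2×745.7 / 0.3068 = 66110 N·m.
For a solid shaft τ_max = 16T/(πd³), so d = (16T/(π τ_allow))^(1/3) = (16·66110/(π·1.13×10^8))^(1/3) = 0.1439 m.

144 mm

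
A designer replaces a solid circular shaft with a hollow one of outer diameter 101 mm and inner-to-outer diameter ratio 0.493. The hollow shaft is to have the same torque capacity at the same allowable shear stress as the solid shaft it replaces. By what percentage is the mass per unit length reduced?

21.2 %

Equal τ_max and T ⇒ the solid shaft needs d_s³ = d_o³(1−k⁴), so d_s = 101·(1−0.493⁴)^(1/3) = 98.97 mm.
Area ratio A_h/A_s = d_o²(1−k²)/d_s² = (1−k²)/(1−k⁴)^(2/3) = 0.7883.
Mass saving = 1 − 0.7883 = 21.2 %.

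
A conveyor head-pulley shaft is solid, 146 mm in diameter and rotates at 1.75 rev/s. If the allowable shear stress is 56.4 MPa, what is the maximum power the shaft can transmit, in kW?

379 kW

J = πd⁴/32 = π(0.146)⁴/32 = 4.461×10^-5 m⁴.
T_max = τ_allow·J/r = 5.64×10^7 × 4.461×10^-5 / 0.0730 = 34460 N·m.
ω = 2π·1.75 = 11.00 rad/s, so P_max = T_max·ω = 3.790×10^5 W.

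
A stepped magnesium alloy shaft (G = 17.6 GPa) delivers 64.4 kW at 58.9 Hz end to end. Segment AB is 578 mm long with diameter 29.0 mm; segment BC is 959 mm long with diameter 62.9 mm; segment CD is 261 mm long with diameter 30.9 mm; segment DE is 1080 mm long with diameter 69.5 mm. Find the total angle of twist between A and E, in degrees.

ω = 2π·58.9 = 370.1 rad/s, so T = P/ω = 64.4×10³ / 370.1 = 174.0 N·m.
J_AB = π(0.0290)⁴/32 = 6.94×10^-8 m⁴; J_BC = π(0.0629)⁴/32 = 1.54×10^-6 m⁴; J_CD = π(0.0309)⁴/32 = 8.95×10^-8 m⁴; J_DE = π(0.0695)⁴/32 = 2.29×10^-6 m⁴.
θ = (T/G)·Σ L_i/J_i = (174.0/17.6×10⁹)·(0.578/6.94×10^-8 + 0.959/1.54×10^-6 + 0.261/8.95×10^-8 + 1.08/2.29×10^-6) = 0.1220 rad.

6.99°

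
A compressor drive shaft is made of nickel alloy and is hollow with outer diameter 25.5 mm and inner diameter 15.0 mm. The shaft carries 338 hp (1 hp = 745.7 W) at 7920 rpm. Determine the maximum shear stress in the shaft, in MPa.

ω = 2π·7920/60 = 829.4 rad/s, so T = P/ω = 338×745.7 / 829.4 = 303.9 N·m.
J = π(d_o⁴ − d_i⁴)/32 = π(0.0255⁴ − 0.0150⁴)/32 = 3.654×10^-8 m⁴.
τ_max = T·r/J = 303.9 × 0.0127 / 3.654×10^-8 = 1.060×10^8 Pa.

106 MPa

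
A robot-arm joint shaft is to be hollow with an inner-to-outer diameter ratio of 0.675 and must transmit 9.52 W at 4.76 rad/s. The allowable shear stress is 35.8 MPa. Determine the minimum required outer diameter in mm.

ω = 4.76 rad/s, so T = P/ω = 9.52 / 4.760 = 2.000 N·m.
For a hollow shaft with d_i/d_o = 0.675: τ_max = 16T/(π d_o³ (1−k⁴)), so d_o = [16T/(π τ_allow (1−k⁴))]^(1/3) = [16·2.000/(π·3.58×10^7·0.7924)]^(1/3) = 0.007108 m.

7.11 mm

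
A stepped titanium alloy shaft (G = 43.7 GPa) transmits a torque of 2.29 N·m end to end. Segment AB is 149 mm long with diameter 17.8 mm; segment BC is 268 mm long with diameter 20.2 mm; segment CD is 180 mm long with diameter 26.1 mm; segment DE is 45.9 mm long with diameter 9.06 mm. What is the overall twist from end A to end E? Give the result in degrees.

J_AB = π(0.0178)⁴/32 = 9.86×10^-9 m⁴; J_BC = π(0.0202)⁴/32 = 1.63×10^-8 m⁴; J_CD = π(0.0261)⁴/32 = 4.56×10^-8 m⁴; J_DE = π(0.00906)⁴/32 = 6.61×10^-10 m⁴.
θ = (T/G)·Σ L_i/J_i = (2.290/43.7×10⁹)·(0.149/9.86×10^-9 + 0.268/1.63×10^-8 + 0.180/4.56×10^-8 + 0.0459/6.61×10^-10) = 5.495×10^-3 rad.

0.315°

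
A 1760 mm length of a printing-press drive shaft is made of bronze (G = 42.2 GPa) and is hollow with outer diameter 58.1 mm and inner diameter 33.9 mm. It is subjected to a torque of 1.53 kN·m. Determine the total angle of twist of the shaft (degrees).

3.70°

J = π(d_o⁴ − d_i⁴)/32 = π(0.0581⁴ − 0.0339⁴)/32 = 9.890×10^-7 m⁴.
θ = T·L/(G·J) = 1530 × 1.76 / (42.2×10⁹ × 9.890×10^-7) = 0.06452 rad.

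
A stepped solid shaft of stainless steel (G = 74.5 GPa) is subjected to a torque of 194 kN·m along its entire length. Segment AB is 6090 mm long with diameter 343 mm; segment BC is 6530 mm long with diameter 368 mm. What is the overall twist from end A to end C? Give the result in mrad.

21.1 mrad

J_AB = π(0.343)⁴/32 = 1.36×10^-3 m⁴; J_BC = π(0.368)⁴/32 = 1.80×10^-3 m⁴.
θ = (T/G)·Σ L_i/J_i = (194000/74.5×10⁹)·(6.09/1.36×10^-3 + 6.53/1.80×10^-3) = 0.02111 rad.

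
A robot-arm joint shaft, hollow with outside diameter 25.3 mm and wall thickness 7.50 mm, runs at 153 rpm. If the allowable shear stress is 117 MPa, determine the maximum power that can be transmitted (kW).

5.80 kW

J = π(d_o⁴ − d_i⁴)/32 = π(0.0253⁴ − 0.0103⁴)/32 = 3.912×10^-8 m⁴.
T_max = τ_allow·J/r = 1.17×10^8 × 3.912×10^-8 / 0.0126 = 361.8 N·m.
ω = 2π·153/60 = 16.02 rad/s, so P_max = T_max·ω = 5797 W.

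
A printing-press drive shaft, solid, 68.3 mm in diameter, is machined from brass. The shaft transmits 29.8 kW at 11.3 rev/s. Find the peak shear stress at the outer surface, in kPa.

6710 kPa

ω = 2π·11.3 = 71.00 rad/s, so T = P/ω = 29.8×10³ / 71.00 = 419.7 N·m.
J = πd⁴/32 = π(0.0683)⁴/32 = 2.136×10^-6 m⁴.
τ_max = T·r/J = 419.7 × 0.0341 / 2.136×10^-6 = 6.709×10^6 Pa.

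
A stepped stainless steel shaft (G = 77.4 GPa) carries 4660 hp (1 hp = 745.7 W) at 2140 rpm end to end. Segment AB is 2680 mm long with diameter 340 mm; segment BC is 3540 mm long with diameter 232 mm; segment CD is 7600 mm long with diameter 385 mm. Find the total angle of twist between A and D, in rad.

ω = 2π·2140/60 = 224.1 rad/s, so T = P/ω = 4660×745.7 / 224.1 = 15510 N·m.
J_AB = π(0.340)⁴/32 = 1.31×10^-3 m⁴; J_BC = π(0.232)⁴/32 = 2.84×10^-4 m⁴; J_CD = π(0.385)⁴/32 = 2.16×10^-3 m⁴.
θ = (T/G)·Σ L_i/J_i = (15510/77.4×10⁹)·(2.68/1.31×10^-3 + 3.54/2.84×10^-4 + 7.60/2.16×10^-3) = 3.609×10^-3 rad.

0.00361 rad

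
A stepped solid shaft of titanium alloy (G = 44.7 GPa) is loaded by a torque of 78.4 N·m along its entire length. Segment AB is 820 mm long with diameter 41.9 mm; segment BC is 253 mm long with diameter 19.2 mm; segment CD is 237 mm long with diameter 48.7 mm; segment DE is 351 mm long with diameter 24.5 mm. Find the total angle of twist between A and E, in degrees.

3.22°

J_AB = π(0.0419)⁴/32 = 3.03×10^-7 m⁴; J_BC = π(0.0192)⁴/32 = 1.33×10^-8 m⁴; J_CD = π(0.0487)⁴/32 = 5.52×10^-7 m⁴; J_DE = π(0.0245)⁴/32 = 3.54×10^-8 m⁴.
θ = (T/G)·Σ L_i/J_i = (78.40/44.7×10⁹)·(0.820/3.03×10^-7 + 0.253/1.33×10^-8 + 0.237/5.52×10^-7 + 0.351/3.54×10^-8) = 0.05617 rad.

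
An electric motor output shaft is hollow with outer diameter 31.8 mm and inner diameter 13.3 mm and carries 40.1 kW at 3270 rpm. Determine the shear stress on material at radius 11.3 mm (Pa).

ω = 2π·3270/60 = 342.4 rad/s, so T = P/ω = 40.1×10³ / 342.4 = 117.1 N·m.
J = π(d_o⁴ − d_i⁴)/32 = π(0.0318⁴ − 0.0133⁴)/32 = 9.732×10^-8 m⁴.
Shear stress varies linearly with radius: τ = T·r/J = 117.1 × 0.0113 / 9.732×10^-8 = 1.360×10^7 Pa.

1.36e7 Pa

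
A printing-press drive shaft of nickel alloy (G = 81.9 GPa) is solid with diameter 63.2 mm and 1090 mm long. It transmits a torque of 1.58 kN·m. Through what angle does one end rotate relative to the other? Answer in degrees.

J = πd⁴/32 = π(0.0632)⁴/32 = 1.566×10^-6 m⁴.
θ = T·L/(G·J) = 1580 × 1.09 / (81.9×10⁹ × 1.566×10^-6) = 0.01343 rad.

0.769°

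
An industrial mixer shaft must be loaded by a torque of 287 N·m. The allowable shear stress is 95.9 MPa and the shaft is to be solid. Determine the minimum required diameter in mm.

For a solid shaft τ_max = 16T/(πd³), so d = (16T/(π τ_allow))^(1/3) = (16·287.0/(π·9.59×10^7))^(1/3) = 0.02479 m.

24.8 mm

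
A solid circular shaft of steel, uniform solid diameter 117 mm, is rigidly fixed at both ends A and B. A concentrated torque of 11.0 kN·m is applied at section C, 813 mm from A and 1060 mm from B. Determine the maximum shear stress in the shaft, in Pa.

1.98e7 Pa

With uniform GJ and both ends fixed, compatibility θ_AC = θ_CB gives T_A·a = T_B·b, together with T_A + T_B = T₀.
T_A = T₀·b/(a+b) = 11000·1060/1873 = 6225 N·m; T_B = 4775 N·m.
τ in each portion: τ_AC = 1.98×10^7 Pa, τ_CB = 1.52×10^7 Pa; maximum is in AC.
τ_max = T_AC·r/J = 6225·0.0585/1.84×10^-5 = 1.980×10^7 Pa.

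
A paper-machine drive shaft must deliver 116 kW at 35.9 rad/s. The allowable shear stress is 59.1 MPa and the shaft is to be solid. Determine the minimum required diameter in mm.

ω = 35.9 rad/s, so T = P/ω = 116×10³ / 35.90 = 3231 N·m.
For a solid shaft τ_max = 16T/(πd³), so d = (16T/(π τ_allow))^(1/3) = (16·3231/(π·5.91×10^7))^(1/3) = 0.06530 m.

65.3 mm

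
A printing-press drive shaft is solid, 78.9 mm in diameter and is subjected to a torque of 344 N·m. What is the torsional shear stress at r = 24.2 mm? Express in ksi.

0.317 ksi

J = πd⁴/32 = π(0.0789)⁴/32 = 3.805×10^-6 m⁴.
Shear stress varies linearly with radius: τ = T·r/J = 344.0 × 0.0242 / 3.805×10^-6 = 2.188×10^6 Pa.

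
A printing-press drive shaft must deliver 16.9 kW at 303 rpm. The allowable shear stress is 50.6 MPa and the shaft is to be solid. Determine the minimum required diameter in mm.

37.7 mm

ω = 2π·303/60 = 31.73 rad/s, so T = P/ω = 16.9×10³ / 31.73 = 532.6 N·m.
For a solid shaft τ_max = 16T/(πd³), so d = (16T/(π τ_allow))^(1/3) = (16·532.6/(π·5.06×10^7))^(1/3) = 0.03771 m.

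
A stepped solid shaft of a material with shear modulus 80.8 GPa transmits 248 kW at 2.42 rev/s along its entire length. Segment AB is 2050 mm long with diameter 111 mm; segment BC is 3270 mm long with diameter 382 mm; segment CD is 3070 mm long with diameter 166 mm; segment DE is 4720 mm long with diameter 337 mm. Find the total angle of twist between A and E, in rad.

ω = 2π·2.42 = 15.21 rad/s, so T = P/ω = 248×10³ / 15.21 = 16310 N·m.
J_AB = π(0.111)⁴/32 = 1.49×10^-5 m⁴; J_BC = π(0.382)⁴/32 = 2.09×10^-3 m⁴; J_CD = π(0.166)⁴/32 = 7.45×10^-5 m⁴; J_DE = π(0.337)⁴/32 = 1.27×10^-3 m⁴.
θ = (T/G)·Σ L_i/J_i = (16310/80.8×10⁹)·(2.05/1.49×10^-5 + 3.27/2.09×10^-3 + 3.07/7.45×10^-5 + 4.72/1.27×10^-3) = 0.03715 rad.

0.0371 rad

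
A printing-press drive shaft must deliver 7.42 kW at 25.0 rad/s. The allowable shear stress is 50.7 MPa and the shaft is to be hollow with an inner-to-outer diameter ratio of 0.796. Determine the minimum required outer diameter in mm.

36.8 mm

ω = 25.0 rad/s, so T = P/ω = 7.42×10³ / 25.00 = 296.8 N·m.
For a hollow shaft with d_i/d_o = 0.796: τ_max = 16T/(π d_o³ (1−k⁴)), so d_o = [16T/(π τ_allow (1−k⁴))]^(1/3) = [16·296.8/(π·5.07×10^7·0.5985)]^(1/3) = 0.03679 m.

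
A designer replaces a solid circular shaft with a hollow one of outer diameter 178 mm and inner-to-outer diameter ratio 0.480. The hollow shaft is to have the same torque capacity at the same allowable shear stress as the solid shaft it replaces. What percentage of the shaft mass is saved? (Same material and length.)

Equal τ_max and T ⇒ the solid shaft needs d_s³ = d_o³(1−k⁴), so d_s = 178·(1−0.480⁴)^(1/3) = 174.8 mm.
Area ratio A_h/A_s = d_o²(1−k²)/d_s² = (1−k²)/(1−k⁴)^(2/3) = 0.7981.
Mass saving = 1 − 0.7981 = 20.2 %.

20.2 %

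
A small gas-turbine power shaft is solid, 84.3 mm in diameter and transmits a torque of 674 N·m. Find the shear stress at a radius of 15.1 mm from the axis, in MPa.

J = πd⁴/32 = π(0.0843)⁴/32 = 4.958×10^-6 m⁴.
Shear stress varies linearly with radius: τ = T·r/J = 674.0 × 0.0151 / 4.958×10^-6 = 2.053×10^6 Pa.

2.05 MPa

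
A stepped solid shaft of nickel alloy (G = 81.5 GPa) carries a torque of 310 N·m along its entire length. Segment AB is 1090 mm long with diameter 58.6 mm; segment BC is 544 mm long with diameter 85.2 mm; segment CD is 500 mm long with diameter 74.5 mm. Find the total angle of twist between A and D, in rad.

J_AB = π(0.0586)⁴/32 = 1.16×10^-6 m⁴; J_BC = π(0.0852)⁴/32 = 5.17×10^-6 m⁴; J_CD = π(0.0745)⁴/32 = 3.02×10^-6 m⁴.
θ = (T/G)·Σ L_i/J_i = (310.0/81.5×10⁹)·(1.09/1.16×10^-6 + 0.544/5.17×10^-6 + 0.500/3.02×10^-6) = 4.610×10^-3 rad.

0.00461 rad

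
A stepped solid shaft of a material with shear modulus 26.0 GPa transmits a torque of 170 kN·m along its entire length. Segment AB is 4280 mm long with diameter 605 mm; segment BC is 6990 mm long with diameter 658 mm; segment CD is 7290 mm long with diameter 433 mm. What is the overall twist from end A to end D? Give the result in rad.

J_AB = π(0.605)⁴/32 = 0.0132 m⁴; J_BC = π(0.658)⁴/32 = 0.0184 m⁴; J_CD = π(0.433)⁴/32 = 3.45×10^-3 m⁴.
θ = (T/G)·Σ L_i/J_i = (170000/26.0×10⁹)·(4.28/0.0132 + 6.99/0.0184 + 7.29/3.45×10^-3) = 0.01842 rad.

0.0184 rad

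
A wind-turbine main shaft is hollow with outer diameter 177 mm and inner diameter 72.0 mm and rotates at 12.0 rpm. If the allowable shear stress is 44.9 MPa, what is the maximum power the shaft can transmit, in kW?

59.8 kW

J = π(d_o⁴ − d_i⁴)/32 = π(0.177⁴ − 0.0720⁴)/32 = 9.372×10^-5 m⁴.
T_max = τ_allow·J/r = 4.49×10^7 × 9.372×10^-5 / 0.0885 = 47550 N·m.
ω = 2π·12.0/60 = 1.257 rad/s, so P_max = T_max·ω = 5.975×10^4 W.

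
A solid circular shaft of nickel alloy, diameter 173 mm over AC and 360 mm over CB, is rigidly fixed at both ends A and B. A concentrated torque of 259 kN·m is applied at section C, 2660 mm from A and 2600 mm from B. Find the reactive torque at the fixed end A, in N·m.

Compatibility: T_A·a/J_AC = T_B·b/J_CB with T_A + T_B = T₀.
J_AC = 8.79×10^-5 m⁴, J_CB = 1.65×10^-3 m⁴, so T_A = T₀·(J_AC/a)/((J_AC/a)+(J_CB/b)) = 12830 N·m, T_B = 246200 N·m.

12800 N·m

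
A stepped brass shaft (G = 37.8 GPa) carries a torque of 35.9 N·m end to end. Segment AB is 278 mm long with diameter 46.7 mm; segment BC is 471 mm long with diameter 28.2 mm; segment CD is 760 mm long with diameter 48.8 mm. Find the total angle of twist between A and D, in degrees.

0.519°

J_AB = π(0.0467)⁴/32 = 4.67×10^-7 m⁴; J_BC = π(0.0282)⁴/32 = 6.21×10^-8 m⁴; J_CD = π(0.0488)⁴/32 = 5.57×10^-7 m⁴.
θ = (T/G)·Σ L_i/J_i = (35.90/37.8×10⁹)·(0.278/4.67×10^-7 + 0.471/6.21×10^-8 + 0.760/5.57×10^-7) = 9.067×10^-3 rad.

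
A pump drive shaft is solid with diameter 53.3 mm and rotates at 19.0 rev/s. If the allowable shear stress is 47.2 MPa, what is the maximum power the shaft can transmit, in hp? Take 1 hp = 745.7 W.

225 hp

J = πd⁴/32 = π(0.0533)⁴/32 = 7.923×10^-7 m⁴.
T_max = τ_allow·J/r = 4.72×10^7 × 7.923×10^-7 / 0.0267 = 1403 N·m.
ω = 2π·19.0 = 119.4 rad/s, so P_max = T_max·ω = 1.675×10^5 W.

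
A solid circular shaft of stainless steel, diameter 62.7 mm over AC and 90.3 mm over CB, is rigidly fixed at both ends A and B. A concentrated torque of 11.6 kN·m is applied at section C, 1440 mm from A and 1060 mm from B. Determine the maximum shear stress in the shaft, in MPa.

Compatibility: T_A·a/J_AC = T_B·b/J_CB with T_A + T_B = T₀.
J_AC = 1.52×10^-6 m⁴, J_CB = 6.53×10^-6 m⁴, so T_A = T₀·(J_AC/a)/((J_AC/a)+(J_CB/b)) = 1695 N·m, T_B = 9905 N·m.
τ in each portion: τ_AC = 3.50×10^7 Pa, τ_CB = 6.85×10^7 Pa; maximum is in CB.
τ_max = T_CB·r/J = 9905·0.0451/6.53×10^-6 = 6.851×10^7 Pa.

68.5 MPa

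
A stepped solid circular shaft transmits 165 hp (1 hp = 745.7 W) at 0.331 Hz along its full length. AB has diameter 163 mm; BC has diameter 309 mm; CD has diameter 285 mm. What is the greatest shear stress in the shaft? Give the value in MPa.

69.6 MPa

ω = 2π·0.331 = 2.080 rad/s, so T = P/ω = 165×745.7 / 2.080 = 59160 N·m.
Under the same torque, τ_max = 16T/(πd³) is largest where d is smallest — segment AB (d = 163 mm).
τ_max = 16·59160/(π·(0.163)³) = 6.957×10^7 Pa.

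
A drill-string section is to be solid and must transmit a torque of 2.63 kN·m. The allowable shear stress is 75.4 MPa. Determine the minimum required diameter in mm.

56.2 mm

For a solid shaft τ_max = 16T/(πd³), so d = (16T/(π τ_allow))^(1/3) = (16·2630/(π·7.54×10^7))^(1/3) = 0.05621 m.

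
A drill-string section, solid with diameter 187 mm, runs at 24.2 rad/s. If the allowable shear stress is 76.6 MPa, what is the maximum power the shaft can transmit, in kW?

2380 kW

J = πd⁴/32 = π(0.187)⁴/32 = 1.201×10^-4 m⁴.
T_max = τ_allow·J/r = 7.66×10^7 × 1.201×10^-4 / 0.0935 = 98350 N·m.
ω = 24.2 rad/s, so P_max = T_max·ω = 2.380×10^6 W.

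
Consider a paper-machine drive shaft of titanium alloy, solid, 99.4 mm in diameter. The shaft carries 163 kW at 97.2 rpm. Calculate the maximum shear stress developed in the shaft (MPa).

83.0 MPa

ω = 2π·97.2/60 = 10.18 rad/s, so T = P/ω = 163×10³ / 10.18 = 16010 N·m.
J = πd⁴/32 = π(0.0994)⁴/32 = 9.584×10^-6 m⁴.
τ_max = T·r/J = 16010 × 0.0497 / 9.584×10^-6 = 8.304×10^7 Pa.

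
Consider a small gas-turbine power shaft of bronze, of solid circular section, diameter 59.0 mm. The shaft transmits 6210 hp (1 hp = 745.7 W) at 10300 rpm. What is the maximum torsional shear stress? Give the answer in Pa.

ω = 2π·10300/60 = 1079 rad/s, so T = P/ω = 6210×745.7 / 1079 = 4293 N·m.
J = πd⁴/32 = π(0.0590)⁴/32 = 1.190×10^-6 m⁴.
τ_max = T·r/J = 4293 × 0.0295 / 1.190×10^-6 = 1.065×10^8 Pa.

1.06e8 Pa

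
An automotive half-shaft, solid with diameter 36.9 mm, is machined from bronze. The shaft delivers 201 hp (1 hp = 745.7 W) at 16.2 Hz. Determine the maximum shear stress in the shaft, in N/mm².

149 N/mm²

ω = 2π·16.2 = 101.8 rad/s, so T = P/ω = 201×745.7 / 101.8 = 1473 N·m.
J = πd⁴/32 = π(0.0369)⁴/32 = 1.820×10^-7 m⁴.
τ_max = T·r/J = 1473 × 0.0184 / 1.820×10^-7 = 1.493×10^8 Pa.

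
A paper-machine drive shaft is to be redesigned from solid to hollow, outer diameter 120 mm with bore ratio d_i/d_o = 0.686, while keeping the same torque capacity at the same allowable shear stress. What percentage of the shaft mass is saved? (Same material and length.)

Equal τ_max and T ⇒ the solid shaft needs d_s³ = d_o³(1−k⁴), so d_s = 120·(1−0.686⁴)^(1/3) = 110.4 mm.
Area ratio A_h/A_s = d_o²(1−k²)/d_s² = (1−k²)/(1−k⁴)^(2/3) = 0.6256.
Mass saving = 1 − 0.6256 = 37.4 %.

37.4 %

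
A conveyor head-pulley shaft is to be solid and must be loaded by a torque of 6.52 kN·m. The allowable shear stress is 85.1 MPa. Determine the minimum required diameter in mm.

For a solid shaft τ_max = 16T/(πd³), so d = (16T/(π τ_allow))^(1/3) = (16·6520/(π·8.51×10^7))^(1/3) = 0.07307 m.

73.1 mm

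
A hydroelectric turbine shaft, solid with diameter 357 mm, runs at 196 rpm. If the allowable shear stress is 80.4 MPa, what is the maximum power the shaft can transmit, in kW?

J = πd⁴/32 = π(0.357)⁴/32 = 1.595×10^-3 m⁴.
T_max = τ_allow·J/r = 8.04×10^7 × 1.595×10^-3 / 0.178 = 718300 N·m.
ω = 2π·196/60 = 20.53 rad/s, so P_max = T_max·ω = 1.474×10^7 W.

14700 kW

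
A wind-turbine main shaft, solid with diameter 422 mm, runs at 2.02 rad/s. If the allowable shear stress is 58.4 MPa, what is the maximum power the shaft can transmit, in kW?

1740 kW

J = πd⁴/32 = π(0.422)⁴/32 = 3.114×10^-3 m⁴.
T_max = τ_allow·J/r = 5.84×10^7 × 3.114×10^-3 / 0.211 = 861700 N·m.
ω = 2.02 rad/s, so P_max = T_max·ω = 1.741×10^6 W.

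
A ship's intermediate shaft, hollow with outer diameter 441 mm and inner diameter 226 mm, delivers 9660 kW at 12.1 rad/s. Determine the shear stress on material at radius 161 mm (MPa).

37.2 MPa

ω = 12.1 rad/s, so T = P/ω = 9660×10³ / 12.10 = 798300 N·m.
J = π(d_o⁴ − d_i⁴)/32 = π(0.441⁴ − 0.226⁴)/32 = 3.457×10^-3 m⁴.
Shear stress varies linearly with radius: τ = T·r/J = 798300 × 0.161 / 3.457×10^-3 = 3.718×10^7 Pa.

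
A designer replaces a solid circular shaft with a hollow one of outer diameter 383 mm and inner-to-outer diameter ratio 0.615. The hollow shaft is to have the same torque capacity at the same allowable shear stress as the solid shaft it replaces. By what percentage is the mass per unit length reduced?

Equal τ_max and T ⇒ the solid shaft needs d_s³ = d_o³(1−k⁴), so d_s = 383·(1−0.615⁴)^(1/3) = 363.8 mm.
Area ratio A_h/A_s = d_o²(1−k²)/d_s² = (1−k²)/(1−k⁴)^(2/3) = 0.6892.
Mass saving = 1 − 0.6892 = 31.1 %.

31.1 %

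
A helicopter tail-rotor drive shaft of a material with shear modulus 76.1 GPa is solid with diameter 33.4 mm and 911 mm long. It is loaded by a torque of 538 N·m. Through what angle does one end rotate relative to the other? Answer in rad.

J = πd⁴/32 = π(0.0334)⁴/32 = 1.222×10^-7 m⁴.
θ = T·L/(G·J) = 538.0 × 0.911 / (76.1×10⁹ × 1.222×10^-7) = 0.05271 rad.

0.0527 rad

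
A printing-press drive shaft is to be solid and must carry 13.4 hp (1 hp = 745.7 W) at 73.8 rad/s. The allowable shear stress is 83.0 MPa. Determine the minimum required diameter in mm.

20.3 mm

ω = 73.8 rad/s, so T = P/ω = 13.4×745.7 / 73.80 = 135.4 N·m.
For a solid shaft τ_max = 16T/(πd³), so d = (16T/(π τ_allow))^(1/3) = (16·135.4/(π·8.30×10^7))^(1/3) = 0.02025 m.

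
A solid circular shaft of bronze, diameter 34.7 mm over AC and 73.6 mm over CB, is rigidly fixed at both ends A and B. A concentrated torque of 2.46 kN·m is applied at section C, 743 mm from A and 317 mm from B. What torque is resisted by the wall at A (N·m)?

50.8 N·m

Compatibility: T_A·a/J_AC = T_B·b/J_CB with T_A + T_B = T₀.
J_AC = 1.42×10^-7 m⁴, J_CB = 2.88×10^-6 m⁴, so T_A = T₀·(J_AC/a)/((J_AC/a)+(J_CB/b)) = 50.79 N·m, T_B = 2409 N·m.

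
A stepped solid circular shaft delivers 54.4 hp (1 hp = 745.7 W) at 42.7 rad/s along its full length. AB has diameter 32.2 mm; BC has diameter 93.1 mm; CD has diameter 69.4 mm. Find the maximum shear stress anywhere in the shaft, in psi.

21000 psi

ω = 42.7 rad/s, so T = P/ω = 54.4×745.7 / 42.70 = 950.0 N·m.
Under the same torque, τ_max = 16T/(πd³) is largest where d is smallest — segment AB (d = 32.2 mm).
τ_max = 16·950.0/(π·(0.0322)³) = 1.449×10^8 Pa.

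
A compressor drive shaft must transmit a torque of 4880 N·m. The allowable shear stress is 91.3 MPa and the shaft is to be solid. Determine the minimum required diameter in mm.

64.8 mm

For a solid shaft τ_max = 16T/(πd³), so d = (16T/(π τ_allow))^(1/3) = (16·4880/(π·9.13×10^7))^(1/3) = 0.06481 m.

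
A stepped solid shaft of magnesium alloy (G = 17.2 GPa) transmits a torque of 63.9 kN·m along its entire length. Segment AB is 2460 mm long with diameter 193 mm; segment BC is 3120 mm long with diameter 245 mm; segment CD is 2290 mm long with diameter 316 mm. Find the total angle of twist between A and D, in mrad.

109 mrad

J_AB = π(0.193)⁴/32 = 1.36×10^-4 m⁴; J_BC = π(0.245)⁴/32 = 3.54×10^-4 m⁴; J_CD = π(0.316)⁴/32 = 9.79×10^-4 m⁴.
θ = (T/G)·Σ L_i/J_i = (63900/17.2×10⁹)·(2.46/1.36×10^-4 + 3.12/3.54×10^-4 + 2.29/9.79×10^-4) = 0.1086 rad.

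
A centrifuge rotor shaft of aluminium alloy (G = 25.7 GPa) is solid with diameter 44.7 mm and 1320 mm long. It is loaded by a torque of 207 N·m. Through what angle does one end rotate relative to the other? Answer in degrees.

J = πd⁴/32 = π(0.0447)⁴/32 = 3.919×10^-7 m⁴.
θ = T·L/(G·J) = 207.0 × 1.32 / (25.7×10⁹ × 3.919×10^-7) = 0.02713 rad.

1.55°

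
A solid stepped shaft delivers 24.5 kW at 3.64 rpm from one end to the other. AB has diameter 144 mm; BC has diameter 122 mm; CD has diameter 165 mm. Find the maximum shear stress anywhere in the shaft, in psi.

ω = 2π·3.64/60 = 0.3812 rad/s, so T = P/ω = 24.5×10³ / 0.3812 = 64270 N·m.
Under the same torque, τ_max = 16T/(πd³) is largest where d is smallest — segment BC (d = 122 mm).
τ_max = 16·64270/(π·(0.122)³) = 1.803×10^8 Pa.

26100 psi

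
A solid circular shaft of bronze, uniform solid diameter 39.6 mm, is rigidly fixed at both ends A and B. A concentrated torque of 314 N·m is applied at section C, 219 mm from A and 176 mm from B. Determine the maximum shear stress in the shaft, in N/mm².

14.3 N/mm²

With uniform GJ and both ends fixed, compatibility θ_AC = θ_CB gives T_A·a = T_B·b, together with T_A + T_B = T₀.
T_A = T₀·b/(a+b) = 314.0·176/395.0 = 139.9 N·m; T_B = 174.1 N·m.
τ in each portion: τ_AC = 1.15×10^7 Pa, τ_CB = 1.43×10^7 Pa; maximum is in CB.
τ_max = T_CB·r/J = 174.1·0.0198/2.41×10^-7 = 1.428×10^7 Pa.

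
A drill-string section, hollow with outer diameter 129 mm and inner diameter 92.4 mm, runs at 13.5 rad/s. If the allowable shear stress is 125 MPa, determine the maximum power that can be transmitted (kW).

J = π(d_o⁴ − d_i⁴)/32 = π(0.129⁴ − 0.0924⁴)/32 = 2.003×10^-5 m⁴.
T_max = τ_allow·J/r = 1.25×10^8 × 2.003×10^-5 / 0.0645 = 38820 N·m.
ω = 13.5 rad/s, so P_max = T_max·ω = 5.241×10^5 W.

524 kW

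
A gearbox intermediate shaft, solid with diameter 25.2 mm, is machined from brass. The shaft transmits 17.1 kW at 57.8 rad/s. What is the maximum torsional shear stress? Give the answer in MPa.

ω = 57.8 rad/s, so T = P/ω = 17.1×10³ / 57.80 = 295.8 N·m.
J = πd⁴/32 = π(0.0252)⁴/32 = 3.959×10^-8 m⁴.
τ_max = T·r/J = 295.8 × 0.0126 / 3.959×10^-8 = 9.415×10^7 Pa.

94.2 MPa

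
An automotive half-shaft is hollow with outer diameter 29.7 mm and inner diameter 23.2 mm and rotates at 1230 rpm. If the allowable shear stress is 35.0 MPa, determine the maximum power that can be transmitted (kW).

14.6 kW

J = π(d_o⁴ − d_i⁴)/32 = π(0.0297⁴ − 0.0232⁴)/32 = 4.795×10^-8 m⁴.
T_max = τ_allow·J/r = 3.50×10^7 × 4.795×10^-8 / 0.0149 = 113.0 N·m.
ω = 2π·1230/60 = 128.8 rad/s, so P_max = T_max·ω = 1.456×10^4 W.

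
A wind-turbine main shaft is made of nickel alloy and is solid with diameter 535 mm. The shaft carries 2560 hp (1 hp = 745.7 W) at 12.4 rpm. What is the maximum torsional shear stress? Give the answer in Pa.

4.89e7 Pa

ω = 2π·12.4/60 = 1.299 rad/s, so T = P/ω = 2560×745.7 / 1.299 = 1.470e6 N·m.
J = πd⁴/32 = π(0.535)⁴/32 = 8.043×10^-3 m⁴.
τ_max = T·r/J = 1.470e6 × 0.268 / 8.043×10^-3 = 4.889×10^7 Pa.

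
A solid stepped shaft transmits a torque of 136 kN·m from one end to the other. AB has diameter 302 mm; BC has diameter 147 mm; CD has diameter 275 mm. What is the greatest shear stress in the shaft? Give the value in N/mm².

218 N/mm²

Under the same torque, τ_max = 16T/(πd³) is largest where d is smallest — segment BC (d = 147 mm).
τ_max = 16·136000/(π·(0.147)³) = 2.181×10^8 Pa.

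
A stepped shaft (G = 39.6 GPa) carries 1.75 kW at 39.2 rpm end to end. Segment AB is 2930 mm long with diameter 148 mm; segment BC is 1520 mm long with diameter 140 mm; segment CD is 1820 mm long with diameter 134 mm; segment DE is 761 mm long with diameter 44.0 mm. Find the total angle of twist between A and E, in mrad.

24.0 mrad

ω = 2π·39.2/60 = 4.105 rad/s, so T = P/ω = 1.75×10³ / 4.105 = 426.3 N·m.
J_AB = π(0.148)⁴/32 = 4.71×10^-5 m⁴; J_BC = π(0.140)⁴/32 = 3.77×10^-5 m⁴; J_CD = π(0.134)⁴/32 = 3.17×10^-5 m⁴; J_DE = π(0.0440)⁴/32 = 3.68×10^-7 m⁴.
θ = (T/G)·Σ L_i/J_i = (426.3/39.6×10⁹)·(2.93/4.71×10^-5 + 1.52/3.77×10^-5 + 1.82/3.17×10^-5 + 0.761/3.68×10^-7) = 0.02399 rad.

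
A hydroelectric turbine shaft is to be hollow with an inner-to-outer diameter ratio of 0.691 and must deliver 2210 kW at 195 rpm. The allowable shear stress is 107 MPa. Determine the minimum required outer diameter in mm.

188 mm

ω = 2π·195/60 = 20.42 rad/s, so T = P/ω = 2210×10³ / 20.42 = 108200 N·m.
For a hollow shaft with d_i/d_o = 0.691: τ_max = 16T/(π d_o³ (1−k⁴)), so d_o = [16T/(π τ_allow (1−k⁴))]^(1/3) = [16·108200/(π·1.07×10^8·0.7720)]^(1/3) = 0.1883 m.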